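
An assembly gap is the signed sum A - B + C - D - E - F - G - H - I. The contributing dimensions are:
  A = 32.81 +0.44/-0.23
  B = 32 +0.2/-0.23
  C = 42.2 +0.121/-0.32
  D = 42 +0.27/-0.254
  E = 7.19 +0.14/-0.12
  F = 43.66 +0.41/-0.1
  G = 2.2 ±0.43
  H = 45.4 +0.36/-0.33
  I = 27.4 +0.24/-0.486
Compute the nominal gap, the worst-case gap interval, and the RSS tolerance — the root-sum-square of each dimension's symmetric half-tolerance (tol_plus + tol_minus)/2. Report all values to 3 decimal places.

Stack each dimension's contribution:
  +A: nom +32.810 → Σnom=32.810; wc +0.440/-0.230 → slack +0.440/-0.230; half-tol=0.335, Σhalf²=0.112225
  -B: nom -32.000 → Σnom=0.810; wc +0.230/-0.200 → slack +0.670/-0.430; half-tol=0.215, Σhalf²=0.158450
  +C: nom +42.200 → Σnom=43.010; wc +0.121/-0.320 → slack +0.791/-0.750; half-tol=0.221, Σhalf²=0.207070
  -D: nom -42.000 → Σnom=1.010; wc +0.254/-0.270 → slack +1.045/-1.020; half-tol=0.262, Σhalf²=0.275714
  -E: nom -7.190 → Σnom=-6.180; wc +0.120/-0.140 → slack +1.165/-1.160; half-tol=0.130, Σhalf²=0.292614
  -F: nom -43.660 → Σnom=-49.840; wc +0.100/-0.410 → slack +1.265/-1.570; half-tol=0.255, Σhalf²=0.357639
  -G: nom -2.200 → Σnom=-52.040; wc +0.430/-0.430 → slack +1.695/-2.000; half-tol=0.430, Σhalf²=0.542539
  -H: nom -45.400 → Σnom=-97.440; wc +0.330/-0.360 → slack +2.025/-2.360; half-tol=0.345, Σhalf²=0.661564
  -I: nom -27.400 → Σnom=-124.840; wc +0.486/-0.240 → slack +2.511/-2.600; half-tol=0.363, Σhalf²=0.793333
Nominal = -124.840. Worst-case = [-124.840 - 2.600, -124.840 + 2.511] = [-127.440, -122.329]. RSS = √0.793333 = 0.891.

nominal=-124.840 wc=[-127.440,-122.329] rss=0.891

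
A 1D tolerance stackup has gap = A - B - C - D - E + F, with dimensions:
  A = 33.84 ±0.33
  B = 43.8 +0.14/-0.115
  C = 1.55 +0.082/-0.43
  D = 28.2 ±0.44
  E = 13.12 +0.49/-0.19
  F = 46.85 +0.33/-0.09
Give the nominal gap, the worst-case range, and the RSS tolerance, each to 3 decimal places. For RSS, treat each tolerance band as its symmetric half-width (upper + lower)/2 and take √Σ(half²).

Stack each dimension's contribution:
  +A: nom +33.840 → Σnom=33.840; wc +0.330/-0.330 → slack +0.330/-0.330; half-tol=0.330, Σhalf²=0.108900
  -B: nom -43.800 → Σnom=-9.960; wc +0.115/-0.140 → slack +0.445/-0.470; half-tol=0.128, Σhalf²=0.125156
  -C: nom -1.550 → Σnom=-11.510; wc +0.430/-0.082 → slack +0.875/-0.552; half-tol=0.256, Σhalf²=0.190692
  -D: nom -28.200 → Σnom=-39.710; wc +0.440/-0.440 → slack +1.315/-0.992; half-tol=0.440, Σhalf²=0.384292
  -E: nom -13.120 → Σnom=-52.830; wc +0.190/-0.490 → slack +1.505/-1.482; half-tol=0.340, Σhalf²=0.499892
  +F: nom +46.850 → Σnom=-5.980; wc +0.330/-0.090 → slack +1.835/-1.572; half-tol=0.210, Σhalf²=0.543992
Nominal = -5.980. Worst-case = [-5.980 - 1.572, -5.980 + 1.835] = [-7.552, -4.145]. RSS = √0.543992 = 0.738.

nominal=-5.980 wc=[-7.552,-4.145] rss=0.738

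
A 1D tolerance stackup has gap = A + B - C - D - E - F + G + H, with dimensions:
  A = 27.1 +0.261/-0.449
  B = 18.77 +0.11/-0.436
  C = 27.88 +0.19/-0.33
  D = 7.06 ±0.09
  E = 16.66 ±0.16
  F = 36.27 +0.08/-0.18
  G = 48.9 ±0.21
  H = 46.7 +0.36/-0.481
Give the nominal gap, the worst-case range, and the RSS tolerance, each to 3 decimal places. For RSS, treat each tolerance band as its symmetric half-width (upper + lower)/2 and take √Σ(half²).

Stack each dimension's contribution:
  +A: nom +27.100 → Σnom=27.100; wc +0.261/-0.449 → slack +0.261/-0.449; half-tol=0.355, Σhalf²=0.126025
  +B: nom +18.770 → Σnom=45.870; wc +0.110/-0.436 → slack +0.371/-0.885; half-tol=0.273, Σhalf²=0.200554
  -C: nom -27.880 → Σnom=17.990; wc +0.330/-0.190 → slack +0.701/-1.075; half-tol=0.260, Σhalf²=0.268154
  -D: nom -7.060 → Σnom=10.930; wc +0.090/-0.090 → slack +0.791/-1.165; half-tol=0.090, Σhalf²=0.276254
  -E: nom -16.660 → Σnom=-5.730; wc +0.160/-0.160 → slack +0.951/-1.325; half-tol=0.160, Σhalf²=0.301854
  -F: nom -36.270 → Σnom=-42.000; wc +0.180/-0.080 → slack +1.131/-1.405; half-tol=0.130, Σhalf²=0.318754
  +G: nom +48.900 → Σnom=6.900; wc +0.210/-0.210 → slack +1.341/-1.615; half-tol=0.210, Σhalf²=0.362854
  +H: nom +46.700 → Σnom=53.600; wc +0.360/-0.481 → slack +1.701/-2.096; half-tol=0.420, Σhalf²=0.539674
Nominal = 53.600. Worst-case = [53.600 - 2.096, 53.600 + 1.701] = [51.504, 55.301]. RSS = √0.539674 = 0.735.

nominal=53.600 wc=[51.504,55.301] rss=0.735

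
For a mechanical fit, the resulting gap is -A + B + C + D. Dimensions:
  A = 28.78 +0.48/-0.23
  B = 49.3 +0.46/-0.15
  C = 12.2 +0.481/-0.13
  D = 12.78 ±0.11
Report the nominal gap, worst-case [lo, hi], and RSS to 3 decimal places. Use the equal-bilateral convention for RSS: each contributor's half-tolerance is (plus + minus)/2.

Stack each dimension's contribution:
  -A: nom -28.780 → Σnom=-28.780; wc +0.230/-0.480 → slack +0.230/-0.480; half-tol=0.355, Σhalf²=0.126025
  +B: nom +49.300 → Σnom=20.520; wc +0.460/-0.150 → slack +0.690/-0.630; half-tol=0.305, Σhalf²=0.219050
  +C: nom +12.200 → Σnom=32.720; wc +0.481/-0.130 → slack +1.171/-0.760; half-tol=0.305, Σhalf²=0.312380
  +D: nom +12.780 → Σnom=45.500; wc +0.110/-0.110 → slack +1.281/-0.870; half-tol=0.110, Σhalf²=0.324480
Nominal = 45.500. Worst-case = [45.500 - 0.870, 45.500 + 1.281] = [44.630, 46.781]. RSS = √0.324480 = 0.570.

nominal=45.500 wc=[44.630,46.781] rss=0.570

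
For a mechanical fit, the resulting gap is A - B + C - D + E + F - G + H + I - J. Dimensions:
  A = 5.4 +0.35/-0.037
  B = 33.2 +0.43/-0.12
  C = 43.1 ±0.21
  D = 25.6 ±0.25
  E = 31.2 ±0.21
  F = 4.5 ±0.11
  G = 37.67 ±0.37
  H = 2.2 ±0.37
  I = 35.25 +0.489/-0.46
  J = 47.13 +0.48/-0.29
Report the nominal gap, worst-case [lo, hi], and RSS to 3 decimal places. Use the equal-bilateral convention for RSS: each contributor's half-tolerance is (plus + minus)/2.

Stack each dimension's contribution:
  +A: nom +5.400 → Σnom=5.400; wc +0.350/-0.037 → slack +0.350/-0.037; half-tol=0.193, Σhalf²=0.037442
  -B: nom -33.200 → Σnom=-27.800; wc +0.120/-0.430 → slack +0.470/-0.467; half-tol=0.275, Σhalf²=0.113067
  +C: nom +43.100 → Σnom=15.300; wc +0.210/-0.210 → slack +0.680/-0.677; half-tol=0.210, Σhalf²=0.157167
  -D: nom -25.600 → Σnom=-10.300; wc +0.250/-0.250 → slack +0.930/-0.927; half-tol=0.250, Σhalf²=0.219667
  +E: nom +31.200 → Σnom=20.900; wc +0.210/-0.210 → slack +1.140/-1.137; half-tol=0.210, Σhalf²=0.263767
  +F: nom +4.500 → Σnom=25.400; wc +0.110/-0.110 → slack +1.250/-1.247; half-tol=0.110, Σhalf²=0.275867
  -G: nom -37.670 → Σnom=-12.270; wc +0.370/-0.370 → slack +1.620/-1.617; half-tol=0.370, Σhalf²=0.412767
  +H: nom +2.200 → Σnom=-10.070; wc +0.370/-0.370 → slack +1.990/-1.987; half-tol=0.370, Σhalf²=0.549667
  +I: nom +35.250 → Σnom=25.180; wc +0.489/-0.460 → slack +2.479/-2.447; half-tol=0.475, Σhalf²=0.774818
  -J: nom -47.130 → Σnom=-21.950; wc +0.290/-0.480 → slack +2.769/-2.927; half-tol=0.385, Σhalf²=0.923042
Nominal = -21.950. Worst-case = [-21.950 - 2.927, -21.950 + 2.769] = [-24.877, -19.181]. RSS = √0.923042 = 0.961.

nominal=-21.950 wc=[-24.877,-19.181] rss=0.961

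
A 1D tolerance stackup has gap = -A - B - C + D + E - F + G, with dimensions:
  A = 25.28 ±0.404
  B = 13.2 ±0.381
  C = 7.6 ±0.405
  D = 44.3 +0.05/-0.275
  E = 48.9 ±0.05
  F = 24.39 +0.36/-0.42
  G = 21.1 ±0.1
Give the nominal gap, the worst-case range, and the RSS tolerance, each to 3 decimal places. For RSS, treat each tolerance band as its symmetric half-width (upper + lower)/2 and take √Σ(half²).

Stack each dimension's contribution:
  -A: nom -25.280 → Σnom=-25.280; wc +0.404/-0.404 → slack +0.404/-0.404; half-tol=0.404, Σhalf²=0.163216
  -B: nom -13.200 → Σnom=-38.480; wc +0.381/-0.381 → slack +0.785/-0.785; half-tol=0.381, Σhalf²=0.308377
  -C: nom -7.600 → Σnom=-46.080; wc +0.405/-0.405 → slack +1.190/-1.190; half-tol=0.405, Σhalf²=0.472402
  +D: nom +44.300 → Σnom=-1.780; wc +0.050/-0.275 → slack +1.240/-1.465; half-tol=0.163, Σhalf²=0.498808
  +E: nom +48.900 → Σnom=47.120; wc +0.050/-0.050 → slack +1.290/-1.515; half-tol=0.050, Σhalf²=0.501308
  -F: nom -24.390 → Σnom=22.730; wc +0.420/-0.360 → slack +1.710/-1.875; half-tol=0.390, Σhalf²=0.653408
  +G: nom +21.100 → Σnom=43.830; wc +0.100/-0.100 → slack +1.810/-1.975; half-tol=0.100, Σhalf²=0.663408
Nominal = 43.830. Worst-case = [43.830 - 1.975, 43.830 + 1.810] = [41.855, 45.640]. RSS = √0.663408 = 0.814.

nominal=43.830 wc=[41.855,45.640] rss=0.814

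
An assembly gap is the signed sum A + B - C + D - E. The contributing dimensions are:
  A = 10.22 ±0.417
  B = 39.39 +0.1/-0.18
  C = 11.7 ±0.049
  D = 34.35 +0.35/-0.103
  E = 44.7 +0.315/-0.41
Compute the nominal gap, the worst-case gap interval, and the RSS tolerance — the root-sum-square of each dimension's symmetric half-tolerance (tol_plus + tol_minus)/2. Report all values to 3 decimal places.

Stack each dimension's contribution:
  +A: nom +10.220 → Σnom=10.220; wc +0.417/-0.417 → slack +0.417/-0.417; half-tol=0.417, Σhalf²=0.173889
  +B: nom +39.390 → Σnom=49.610; wc +0.100/-0.180 → slack +0.517/-0.597; half-tol=0.140, Σhalf²=0.193489
  -C: nom -11.700 → Σnom=37.910; wc +0.049/-0.049 → slack +0.566/-0.646; half-tol=0.049, Σhalf²=0.195890
  +D: nom +34.350 → Σnom=72.260; wc +0.350/-0.103 → slack +0.916/-0.749; half-tol=0.226, Σhalf²=0.247192
  -E: nom -44.700 → Σnom=27.560; wc +0.410/-0.315 → slack +1.326/-1.064; half-tol=0.362, Σhalf²=0.378599
Nominal = 27.560. Worst-case = [27.560 - 1.064, 27.560 + 1.326] = [26.496, 28.886]. RSS = √0.378599 = 0.615.

nominal=27.560 wc=[26.496,28.886] rss=0.615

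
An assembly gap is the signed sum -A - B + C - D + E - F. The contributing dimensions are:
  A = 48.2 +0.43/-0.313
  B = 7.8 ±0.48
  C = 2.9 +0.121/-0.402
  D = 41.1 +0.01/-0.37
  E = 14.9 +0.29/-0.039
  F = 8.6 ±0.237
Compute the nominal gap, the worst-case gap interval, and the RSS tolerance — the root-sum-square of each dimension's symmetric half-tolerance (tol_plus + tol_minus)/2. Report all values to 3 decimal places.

Stack each dimension's contribution:
  -A: nom -48.200 → Σnom=-48.200; wc +0.313/-0.430 → slack +0.313/-0.430; half-tol=0.371, Σhalf²=0.138012
  -B: nom -7.800 → Σnom=-56.000; wc +0.480/-0.480 → slack +0.793/-0.910; half-tol=0.480, Σhalf²=0.368412
  +C: nom +2.900 → Σnom=-53.100; wc +0.121/-0.402 → slack +0.914/-1.312; half-tol=0.262, Σhalf²=0.436794
  -D: nom -41.100 → Σnom=-94.200; wc +0.370/-0.010 → slack +1.284/-1.322; half-tol=0.190, Σhalf²=0.472894
  +E: nom +14.900 → Σnom=-79.300; wc +0.290/-0.039 → slack +1.574/-1.361; half-tol=0.164, Σhalf²=0.499955
  -F: nom -8.600 → Σnom=-87.900; wc +0.237/-0.237 → slack +1.811/-1.598; half-tol=0.237, Σhalf²=0.556124
Nominal = -87.900. Worst-case = [-87.900 - 1.598, -87.900 + 1.811] = [-89.498, -86.089]. RSS = √0.556124 = 0.746.

nominal=-87.900 wc=[-89.498,-86.089] rss=0.746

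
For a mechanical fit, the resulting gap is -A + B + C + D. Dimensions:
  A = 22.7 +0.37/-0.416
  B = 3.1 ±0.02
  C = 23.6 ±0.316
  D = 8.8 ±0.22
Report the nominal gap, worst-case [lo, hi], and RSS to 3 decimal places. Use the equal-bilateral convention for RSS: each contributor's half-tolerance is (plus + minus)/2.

nominal=12.800 wc=[11.874,13.772] rss=0.551

Stack each dimension's contribution:
  -A: nom -22.700 → Σnom=-22.700; wc +0.416/-0.370 → slack +0.416/-0.370; half-tol=0.393, Σhalf²=0.154449
  +B: nom +3.100 → Σnom=-19.600; wc +0.020/-0.020 → slack +0.436/-0.390; half-tol=0.020, Σhalf²=0.154849
  +C: nom +23.600 → Σnom=4.000; wc +0.316/-0.316 → slack +0.752/-0.706; half-tol=0.316, Σhalf²=0.254705
  +D: nom +8.800 → Σnom=12.800; wc +0.220/-0.220 → slack +0.972/-0.926; half-tol=0.220, Σhalf²=0.303105
Nominal = 12.800. Worst-case = [12.800 - 0.926, 12.800 + 0.972] = [11.874, 13.772]. RSS = √0.303105 = 0.551.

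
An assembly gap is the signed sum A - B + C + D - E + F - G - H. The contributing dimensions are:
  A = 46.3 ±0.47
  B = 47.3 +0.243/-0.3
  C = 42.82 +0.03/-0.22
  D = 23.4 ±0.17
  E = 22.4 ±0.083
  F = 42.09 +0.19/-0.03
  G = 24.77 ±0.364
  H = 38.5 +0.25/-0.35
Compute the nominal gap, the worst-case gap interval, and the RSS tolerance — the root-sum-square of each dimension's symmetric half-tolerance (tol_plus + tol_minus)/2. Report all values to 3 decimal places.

nominal=21.640 wc=[19.810,23.597] rss=0.762

Stack each dimension's contribution:
  +A: nom +46.300 → Σnom=46.300; wc +0.470/-0.470 → slack +0.470/-0.470; half-tol=0.470, Σhalf²=0.220900
  -B: nom -47.300 → Σnom=-1.000; wc +0.300/-0.243 → slack +0.770/-0.713; half-tol=0.271, Σhalf²=0.294612
  +C: nom +42.820 → Σnom=41.820; wc +0.030/-0.220 → slack +0.800/-0.933; half-tol=0.125, Σhalf²=0.310237
  +D: nom +23.400 → Σnom=65.220; wc +0.170/-0.170 → slack +0.970/-1.103; half-tol=0.170, Σhalf²=0.339137
  -E: nom -22.400 → Σnom=42.820; wc +0.083/-0.083 → slack +1.053/-1.186; half-tol=0.083, Σhalf²=0.346026
  +F: nom +42.090 → Σnom=84.910; wc +0.190/-0.030 → slack +1.243/-1.216; half-tol=0.110, Σhalf²=0.358126
  -G: nom -24.770 → Σnom=60.140; wc +0.364/-0.364 → slack +1.607/-1.580; half-tol=0.364, Σhalf²=0.490622
  -H: nom -38.500 → Σnom=21.640; wc +0.350/-0.250 → slack +1.957/-1.830; half-tol=0.300, Σhalf²=0.580622
Nominal = 21.640. Worst-case = [21.640 - 1.830, 21.640 + 1.957] = [19.810, 23.597]. RSS = √0.580622 = 0.762.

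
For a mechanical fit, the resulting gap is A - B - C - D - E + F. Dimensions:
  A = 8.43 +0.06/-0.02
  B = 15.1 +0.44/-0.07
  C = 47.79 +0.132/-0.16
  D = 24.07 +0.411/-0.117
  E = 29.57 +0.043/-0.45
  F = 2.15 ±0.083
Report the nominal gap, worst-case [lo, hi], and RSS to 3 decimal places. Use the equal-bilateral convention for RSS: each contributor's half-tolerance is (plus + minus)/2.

Stack each dimension's contribution:
  +A: nom +8.430 → Σnom=8.430; wc +0.060/-0.020 → slack +0.060/-0.020; half-tol=0.040, Σhalf²=0.001600
  -B: nom -15.100 → Σnom=-6.670; wc +0.070/-0.440 → slack +0.130/-0.460; half-tol=0.255, Σhalf²=0.066625
  -C: nom -47.790 → Σnom=-54.460; wc +0.160/-0.132 → slack +0.290/-0.592; half-tol=0.146, Σhalf²=0.087941
  -D: nom -24.070 → Σnom=-78.530; wc +0.117/-0.411 → slack +0.407/-1.003; half-tol=0.264, Σhalf²=0.157637
  -E: nom -29.570 → Σnom=-108.100; wc +0.450/-0.043 → slack +0.857/-1.046; half-tol=0.246, Σhalf²=0.218399
  +F: nom +2.150 → Σnom=-105.950; wc +0.083/-0.083 → slack +0.940/-1.129; half-tol=0.083, Σhalf²=0.225288
Nominal = -105.950. Worst-case = [-105.950 - 1.129, -105.950 + 0.940] = [-107.079, -105.010]. RSS = √0.225288 = 0.475.

nominal=-105.950 wc=[-107.079,-105.010] rss=0.475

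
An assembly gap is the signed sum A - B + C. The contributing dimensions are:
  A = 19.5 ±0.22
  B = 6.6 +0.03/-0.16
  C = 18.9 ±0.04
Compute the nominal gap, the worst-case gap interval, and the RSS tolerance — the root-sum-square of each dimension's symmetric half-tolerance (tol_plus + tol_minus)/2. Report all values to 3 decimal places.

Stack each dimension's contribution:
  +A: nom +19.500 → Σnom=19.500; wc +0.220/-0.220 → slack +0.220/-0.220; half-tol=0.220, Σhalf²=0.048400
  -B: nom -6.600 → Σnom=12.900; wc +0.160/-0.030 → slack +0.380/-0.250; half-tol=0.095, Σhalf²=0.057425
  +C: nom +18.900 → Σnom=31.800; wc +0.040/-0.040 → slack +0.420/-0.290; half-tol=0.040, Σhalf²=0.059025
Nominal = 31.800. Worst-case = [31.800 - 0.290, 31.800 + 0.420] = [31.510, 32.220]. RSS = √0.059025 = 0.243.

nominal=31.800 wc=[31.510,32.220] rss=0.243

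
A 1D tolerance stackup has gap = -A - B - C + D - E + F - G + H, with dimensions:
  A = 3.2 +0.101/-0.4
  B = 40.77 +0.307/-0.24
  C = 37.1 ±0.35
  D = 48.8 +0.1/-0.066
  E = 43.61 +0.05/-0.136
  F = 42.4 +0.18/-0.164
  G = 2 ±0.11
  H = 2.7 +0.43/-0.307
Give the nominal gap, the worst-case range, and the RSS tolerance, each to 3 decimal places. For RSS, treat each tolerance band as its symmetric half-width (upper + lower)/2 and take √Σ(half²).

Stack each dimension's contribution:
  -A: nom -3.200 → Σnom=-3.200; wc +0.400/-0.101 → slack +0.400/-0.101; half-tol=0.251, Σhalf²=0.062750
  -B: nom -40.770 → Σnom=-43.970; wc +0.240/-0.307 → slack +0.640/-0.408; half-tol=0.273, Σhalf²=0.137552
  -C: nom -37.100 → Σnom=-81.070; wc +0.350/-0.350 → slack +0.990/-0.758; half-tol=0.350, Σhalf²=0.260052
  +D: nom +48.800 → Σnom=-32.270; wc +0.100/-0.066 → slack +1.090/-0.824; half-tol=0.083, Σhalf²=0.266941
  -E: nom -43.610 → Σnom=-75.880; wc +0.136/-0.050 → slack +1.226/-0.874; half-tol=0.093, Σhalf²=0.275590
  +F: nom +42.400 → Σnom=-33.480; wc +0.180/-0.164 → slack +1.406/-1.038; half-tol=0.172, Σhalf²=0.305174
  -G: nom -2.000 → Σnom=-35.480; wc +0.110/-0.110 → slack +1.516/-1.148; half-tol=0.110, Σhalf²=0.317274
  +H: nom +2.700 → Σnom=-32.780; wc +0.430/-0.307 → slack +1.946/-1.455; half-tol=0.368, Σhalf²=0.453067
Nominal = -32.780. Worst-case = [-32.780 - 1.455, -32.780 + 1.946] = [-34.235, -30.834]. RSS = √0.453067 = 0.673.

nominal=-32.780 wc=[-34.235,-30.834] rss=0.673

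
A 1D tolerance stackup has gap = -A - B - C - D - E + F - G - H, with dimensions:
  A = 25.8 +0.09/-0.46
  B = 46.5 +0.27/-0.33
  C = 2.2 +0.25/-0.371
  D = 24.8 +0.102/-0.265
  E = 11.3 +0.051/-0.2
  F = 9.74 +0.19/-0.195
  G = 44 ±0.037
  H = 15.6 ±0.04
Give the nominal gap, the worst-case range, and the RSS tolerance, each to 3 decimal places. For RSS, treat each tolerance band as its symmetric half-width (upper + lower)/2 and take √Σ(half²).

Stack each dimension's contribution:
  -A: nom -25.800 → Σnom=-25.800; wc +0.460/-0.090 → slack +0.460/-0.090; half-tol=0.275, Σhalf²=0.075625
  -B: nom -46.500 → Σnom=-72.300; wc +0.330/-0.270 → slack +0.790/-0.360; half-tol=0.300, Σhalf²=0.165625
  -C: nom -2.200 → Σnom=-74.500; wc +0.371/-0.250 → slack +1.161/-0.610; half-tol=0.310, Σhalf²=0.262035
  -D: nom -24.800 → Σnom=-99.300; wc +0.265/-0.102 → slack +1.426/-0.712; half-tol=0.183, Σhalf²=0.295708
  -E: nom -11.300 → Σnom=-110.600; wc +0.200/-0.051 → slack +1.626/-0.763; half-tol=0.126, Σhalf²=0.311458
  +F: nom +9.740 → Σnom=-100.860; wc +0.190/-0.195 → slack +1.816/-0.958; half-tol=0.193, Σhalf²=0.348514
  -G: nom -44.000 → Σnom=-144.860; wc +0.037/-0.037 → slack +1.853/-0.995; half-tol=0.037, Σhalf²=0.349883
  -H: nom -15.600 → Σnom=-160.460; wc +0.040/-0.040 → slack +1.893/-1.035; half-tol=0.040, Σhalf²=0.351483
Nominal = -160.460. Worst-case = [-160.460 - 1.035, -160.460 + 1.893] = [-161.495, -158.567]. RSS = √0.351483 = 0.593.

nominal=-160.460 wc=[-161.495,-158.567] rss=0.593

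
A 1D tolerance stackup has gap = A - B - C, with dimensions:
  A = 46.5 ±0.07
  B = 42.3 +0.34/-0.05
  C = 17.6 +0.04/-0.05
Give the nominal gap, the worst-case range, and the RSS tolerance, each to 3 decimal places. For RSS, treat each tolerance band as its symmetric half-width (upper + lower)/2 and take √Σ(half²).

Stack each dimension's contribution:
  +A: nom +46.500 → Σnom=46.500; wc +0.070/-0.070 → slack +0.070/-0.070; half-tol=0.070, Σhalf²=0.004900
  -B: nom -42.300 → Σnom=4.200; wc +0.050/-0.340 → slack +0.120/-0.410; half-tol=0.195, Σhalf²=0.042925
  -C: nom -17.600 → Σnom=-13.400; wc +0.050/-0.040 → slack +0.170/-0.450; half-tol=0.045, Σhalf²=0.044950
Nominal = -13.400. Worst-case = [-13.400 - 0.450, -13.400 + 0.170] = [-13.850, -13.230]. RSS = √0.044950 = 0.212.

nominal=-13.400 wc=[-13.850,-13.230] rss=0.212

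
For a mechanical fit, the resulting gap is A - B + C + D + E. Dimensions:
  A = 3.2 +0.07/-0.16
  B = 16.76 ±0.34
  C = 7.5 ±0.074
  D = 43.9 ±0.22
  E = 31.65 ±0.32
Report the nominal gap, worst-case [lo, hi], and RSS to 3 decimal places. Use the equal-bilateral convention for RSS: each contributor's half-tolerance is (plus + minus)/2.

Stack each dimension's contribution:
  +A: nom +3.200 → Σnom=3.200; wc +0.070/-0.160 → slack +0.070/-0.160; half-tol=0.115, Σhalf²=0.013225
  -B: nom -16.760 → Σnom=-13.560; wc +0.340/-0.340 → slack +0.410/-0.500; half-tol=0.340, Σhalf²=0.128825
  +C: nom +7.500 → Σnom=-6.060; wc +0.074/-0.074 → slack +0.484/-0.574; half-tol=0.074, Σhalf²=0.134301
  +D: nom +43.900 → Σnom=37.840; wc +0.220/-0.220 → slack +0.704/-0.794; half-tol=0.220, Σhalf²=0.182701
  +E: nom +31.650 → Σnom=69.490; wc +0.320/-0.320 → slack +1.024/-1.114; half-tol=0.320, Σhalf²=0.285101
Nominal = 69.490. Worst-case = [69.490 - 1.114, 69.490 + 1.024] = [68.376, 70.514]. RSS = √0.285101 = 0.534.

nominal=69.490 wc=[68.376,70.514] rss=0.534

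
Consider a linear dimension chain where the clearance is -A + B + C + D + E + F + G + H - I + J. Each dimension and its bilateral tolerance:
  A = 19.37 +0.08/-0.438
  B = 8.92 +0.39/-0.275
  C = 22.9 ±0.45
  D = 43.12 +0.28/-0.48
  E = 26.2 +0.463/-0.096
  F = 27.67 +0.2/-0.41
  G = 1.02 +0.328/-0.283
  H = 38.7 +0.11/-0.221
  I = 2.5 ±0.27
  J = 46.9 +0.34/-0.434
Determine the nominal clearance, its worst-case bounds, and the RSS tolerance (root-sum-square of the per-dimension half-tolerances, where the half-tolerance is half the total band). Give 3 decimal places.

Stack each dimension's contribution:
  -A: nom -19.370 → Σnom=-19.370; wc +0.438/-0.080 → slack +0.438/-0.080; half-tol=0.259, Σhalf²=0.067081
  +B: nom +8.920 → Σnom=-10.450; wc +0.390/-0.275 → slack +0.828/-0.355; half-tol=0.333, Σhalf²=0.177637
  +C: nom +22.900 → Σnom=12.450; wc +0.450/-0.450 → slack +1.278/-0.805; half-tol=0.450, Σhalf²=0.380137
  +D: nom +43.120 → Σnom=55.570; wc +0.280/-0.480 → slack +1.558/-1.285; half-tol=0.380, Σhalf²=0.524537
  +E: nom +26.200 → Σnom=81.770; wc +0.463/-0.096 → slack +2.021/-1.381; half-tol=0.280, Σhalf²=0.602658
  +F: nom +27.670 → Σnom=109.440; wc +0.200/-0.410 → slack +2.221/-1.791; half-tol=0.305, Σhalf²=0.695683
  +G: nom +1.020 → Σnom=110.460; wc +0.328/-0.283 → slack +2.549/-2.074; half-tol=0.305, Σhalf²=0.789013
  +H: nom +38.700 → Σnom=149.160; wc +0.110/-0.221 → slack +2.659/-2.295; half-tol=0.166, Σhalf²=0.816403
  -I: nom -2.500 → Σnom=146.660; wc +0.270/-0.270 → slack +2.929/-2.565; half-tol=0.270, Σhalf²=0.889303
  +J: nom +46.900 → Σnom=193.560; wc +0.340/-0.434 → slack +3.269/-2.999; half-tol=0.387, Σhalf²=1.039072
Nominal = 193.560. Worst-case = [193.560 - 2.999, 193.560 + 3.269] = [190.561, 196.829]. RSS = √1.039072 = 1.019.

nominal=193.560 wc=[190.561,196.829] rss=1.019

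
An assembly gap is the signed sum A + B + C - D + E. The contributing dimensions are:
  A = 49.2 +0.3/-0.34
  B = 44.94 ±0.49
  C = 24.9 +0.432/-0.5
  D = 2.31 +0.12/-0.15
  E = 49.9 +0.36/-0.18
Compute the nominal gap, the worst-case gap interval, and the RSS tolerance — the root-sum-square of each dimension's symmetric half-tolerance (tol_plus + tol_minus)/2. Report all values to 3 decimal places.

nominal=166.630 wc=[165.000,168.362] rss=0.807

Stack each dimension's contribution:
  +A: nom +49.200 → Σnom=49.200; wc +0.300/-0.340 → slack +0.300/-0.340; half-tol=0.320, Σhalf²=0.102400
  +B: nom +44.940 → Σnom=94.140; wc +0.490/-0.490 → slack +0.790/-0.830; half-tol=0.490, Σhalf²=0.342500
  +C: nom +24.900 → Σnom=119.040; wc +0.432/-0.500 → slack +1.222/-1.330; half-tol=0.466, Σhalf²=0.559656
  -D: nom -2.310 → Σnom=116.730; wc +0.150/-0.120 → slack +1.372/-1.450; half-tol=0.135, Σhalf²=0.577881
  +E: nom +49.900 → Σnom=166.630; wc +0.360/-0.180 → slack +1.732/-1.630; half-tol=0.270, Σhalf²=0.650781
Nominal = 166.630. Worst-case = [166.630 - 1.630, 166.630 + 1.732] = [165.000, 168.362]. RSS = √0.650781 = 0.807.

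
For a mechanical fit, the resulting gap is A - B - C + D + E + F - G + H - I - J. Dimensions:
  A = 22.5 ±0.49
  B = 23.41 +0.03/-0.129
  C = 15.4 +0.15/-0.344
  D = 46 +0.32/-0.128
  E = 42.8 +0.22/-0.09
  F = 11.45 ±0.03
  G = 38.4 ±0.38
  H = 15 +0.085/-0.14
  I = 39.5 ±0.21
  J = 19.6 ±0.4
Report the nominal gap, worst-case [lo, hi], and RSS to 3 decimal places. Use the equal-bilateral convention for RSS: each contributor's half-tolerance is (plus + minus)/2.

nominal=1.440 wc=[-0.608,4.048] rss=0.862

Stack each dimension's contribution:
  +A: nom +22.500 → Σnom=22.500; wc +0.490/-0.490 → slack +0.490/-0.490; half-tol=0.490, Σhalf²=0.240100
  -B: nom -23.410 → Σnom=-0.910; wc +0.129/-0.030 → slack +0.619/-0.520; half-tol=0.080, Σhalf²=0.246420
  -C: nom -15.400 → Σnom=-16.310; wc +0.344/-0.150 → slack +0.963/-0.670; half-tol=0.247, Σhalf²=0.307429
  +D: nom +46.000 → Σnom=29.690; wc +0.320/-0.128 → slack +1.283/-0.798; half-tol=0.224, Σhalf²=0.357605
  +E: nom +42.800 → Σnom=72.490; wc +0.220/-0.090 → slack +1.503/-0.888; half-tol=0.155, Σhalf²=0.381630
  +F: nom +11.450 → Σnom=83.940; wc +0.030/-0.030 → slack +1.533/-0.918; half-tol=0.030, Σhalf²=0.382530
  -G: nom -38.400 → Σnom=45.540; wc +0.380/-0.380 → slack +1.913/-1.298; half-tol=0.380, Σhalf²=0.526930
  +H: nom +15.000 → Σnom=60.540; wc +0.085/-0.140 → slack +1.998/-1.438; half-tol=0.113, Σhalf²=0.539587
  -I: nom -39.500 → Σnom=21.040; wc +0.210/-0.210 → slack +2.208/-1.648; half-tol=0.210, Σhalf²=0.583687
  -J: nom -19.600 → Σnom=1.440; wc +0.400/-0.400 → slack +2.608/-2.048; half-tol=0.400, Σhalf²=0.743687
Nominal = 1.440. Worst-case = [1.440 - 2.048, 1.440 + 2.608] = [-0.608, 4.048]. RSS = √0.743687 = 0.862.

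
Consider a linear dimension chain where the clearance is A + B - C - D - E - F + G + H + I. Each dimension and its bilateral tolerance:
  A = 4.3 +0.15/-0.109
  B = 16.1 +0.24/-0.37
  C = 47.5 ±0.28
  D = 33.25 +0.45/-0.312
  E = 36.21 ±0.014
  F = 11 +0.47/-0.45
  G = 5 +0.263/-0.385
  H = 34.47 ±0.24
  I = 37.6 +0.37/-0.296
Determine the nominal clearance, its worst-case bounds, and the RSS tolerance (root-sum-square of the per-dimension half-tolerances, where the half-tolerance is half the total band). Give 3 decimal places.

Stack each dimension's contribution:
  +A: nom +4.300 → Σnom=4.300; wc +0.150/-0.109 → slack +0.150/-0.109; half-tol=0.130, Σhalf²=0.016770
  +B: nom +16.100 → Σnom=20.400; wc +0.240/-0.370 → slack +0.390/-0.479; half-tol=0.305, Σhalf²=0.109795
  -C: nom -47.500 → Σnom=-27.100; wc +0.280/-0.280 → slack +0.670/-0.759; half-tol=0.280, Σhalf²=0.188195
  -D: nom -33.250 → Σnom=-60.350; wc +0.312/-0.450 → slack +0.982/-1.209; half-tol=0.381, Σhalf²=0.333356
  -E: nom -36.210 → Σnom=-96.560; wc +0.014/-0.014 → slack +0.996/-1.223; half-tol=0.014, Σhalf²=0.333552
  -F: nom -11.000 → Σnom=-107.560; wc +0.450/-0.470 → slack +1.446/-1.693; half-tol=0.460, Σhalf²=0.545152
  +G: nom +5.000 → Σnom=-102.560; wc +0.263/-0.385 → slack +1.709/-2.078; half-tol=0.324, Σhalf²=0.650128
  +H: nom +34.470 → Σnom=-68.090; wc +0.240/-0.240 → slack +1.949/-2.318; half-tol=0.240, Σhalf²=0.707728
  +I: nom +37.600 → Σnom=-30.490; wc +0.370/-0.296 → slack +2.319/-2.614; half-tol=0.333, Σhalf²=0.818617
Nominal = -30.490. Worst-case = [-30.490 - 2.614, -30.490 + 2.319] = [-33.104, -28.171]. RSS = √0.818617 = 0.905.

nominal=-30.490 wc=[-33.104,-28.171] rss=0.905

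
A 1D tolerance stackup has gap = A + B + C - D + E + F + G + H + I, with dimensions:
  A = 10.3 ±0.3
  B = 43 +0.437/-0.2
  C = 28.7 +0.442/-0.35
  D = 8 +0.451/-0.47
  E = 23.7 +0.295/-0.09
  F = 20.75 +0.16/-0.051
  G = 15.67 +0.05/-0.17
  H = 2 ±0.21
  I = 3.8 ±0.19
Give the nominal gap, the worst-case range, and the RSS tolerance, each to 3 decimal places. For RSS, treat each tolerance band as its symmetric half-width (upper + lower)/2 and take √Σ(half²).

Stack each dimension's contribution:
  +A: nom +10.300 → Σnom=10.300; wc +0.300/-0.300 → slack +0.300/-0.300; half-tol=0.300, Σhalf²=0.090000
  +B: nom +43.000 → Σnom=53.300; wc +0.437/-0.200 → slack +0.737/-0.500; half-tol=0.319, Σhalf²=0.191442
  +C: nom +28.700 → Σnom=82.000; wc +0.442/-0.350 → slack +1.179/-0.850; half-tol=0.396, Σhalf²=0.348258
  -D: nom -8.000 → Σnom=74.000; wc +0.470/-0.451 → slack +1.649/-1.301; half-tol=0.461, Σhalf²=0.560318
  +E: nom +23.700 → Σnom=97.700; wc +0.295/-0.090 → slack +1.944/-1.391; half-tol=0.193, Σhalf²=0.597375
  +F: nom +20.750 → Σnom=118.450; wc +0.160/-0.051 → slack +2.104/-1.442; half-tol=0.105, Σhalf²=0.608505
  +G: nom +15.670 → Σnom=134.120; wc +0.050/-0.170 → slack +2.154/-1.612; half-tol=0.110, Σhalf²=0.620605
  +H: nom +2.000 → Σnom=136.120; wc +0.210/-0.210 → slack +2.364/-1.822; half-tol=0.210, Σhalf²=0.664705
  +I: nom +3.800 → Σnom=139.920; wc +0.190/-0.190 → slack +2.554/-2.012; half-tol=0.190, Σhalf²=0.700805
Nominal = 139.920. Worst-case = [139.920 - 2.012, 139.920 + 2.554] = [137.908, 142.474]. RSS = √0.700805 = 0.837.

nominal=139.920 wc=[137.908,142.474] rss=0.837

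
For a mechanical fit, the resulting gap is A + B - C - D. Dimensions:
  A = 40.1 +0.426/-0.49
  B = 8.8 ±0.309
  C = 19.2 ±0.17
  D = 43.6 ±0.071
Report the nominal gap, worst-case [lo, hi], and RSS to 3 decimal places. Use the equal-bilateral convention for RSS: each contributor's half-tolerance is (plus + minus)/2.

Stack each dimension's contribution:
  +A: nom +40.100 → Σnom=40.100; wc +0.426/-0.490 → slack +0.426/-0.490; half-tol=0.458, Σhalf²=0.209764
  +B: nom +8.800 → Σnom=48.900; wc +0.309/-0.309 → slack +0.735/-0.799; half-tol=0.309, Σhalf²=0.305245
  -C: nom -19.200 → Σnom=29.700; wc +0.170/-0.170 → slack +0.905/-0.969; half-tol=0.170, Σhalf²=0.334145
  -D: nom -43.600 → Σnom=-13.900; wc +0.071/-0.071 → slack +0.976/-1.040; half-tol=0.071, Σhalf²=0.339186
Nominal = -13.900. Worst-case = [-13.900 - 1.040, -13.900 + 0.976] = [-14.940, -12.924]. RSS = √0.339186 = 0.582.

nominal=-13.900 wc=[-14.940,-12.924] rss=0.582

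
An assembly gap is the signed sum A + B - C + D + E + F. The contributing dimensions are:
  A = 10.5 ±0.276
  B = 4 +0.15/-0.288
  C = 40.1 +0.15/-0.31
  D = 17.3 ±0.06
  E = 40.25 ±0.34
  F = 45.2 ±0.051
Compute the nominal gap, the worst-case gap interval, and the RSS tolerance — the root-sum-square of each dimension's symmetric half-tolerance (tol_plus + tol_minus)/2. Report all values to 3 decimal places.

Stack each dimension's contribution:
  +A: nom +10.500 → Σnom=10.500; wc +0.276/-0.276 → slack +0.276/-0.276; half-tol=0.276, Σhalf²=0.076176
  +B: nom +4.000 → Σnom=14.500; wc +0.150/-0.288 → slack +0.426/-0.564; half-tol=0.219, Σhalf²=0.124137
  -C: nom -40.100 → Σnom=-25.600; wc +0.310/-0.150 → slack +0.736/-0.714; half-tol=0.230, Σhalf²=0.177037
  +D: nom +17.300 → Σnom=-8.300; wc +0.060/-0.060 → slack +0.796/-0.774; half-tol=0.060, Σhalf²=0.180637
  +E: nom +40.250 → Σnom=31.950; wc +0.340/-0.340 → slack +1.136/-1.114; half-tol=0.340, Σhalf²=0.296237
  +F: nom +45.200 → Σnom=77.150; wc +0.051/-0.051 → slack +1.187/-1.165; half-tol=0.051, Σhalf²=0.298838
Nominal = 77.150. Worst-case = [77.150 - 1.165, 77.150 + 1.187] = [75.985, 78.337]. RSS = √0.298838 = 0.547.

nominal=77.150 wc=[75.985,78.337] rss=0.547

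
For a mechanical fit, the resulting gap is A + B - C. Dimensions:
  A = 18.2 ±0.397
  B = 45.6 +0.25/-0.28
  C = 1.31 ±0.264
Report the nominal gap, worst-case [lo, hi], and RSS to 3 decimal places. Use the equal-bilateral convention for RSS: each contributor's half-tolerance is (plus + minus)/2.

nominal=62.490 wc=[61.549,63.401] rss=0.545

Stack each dimension's contribution:
  +A: nom +18.200 → Σnom=18.200; wc +0.397/-0.397 → slack +0.397/-0.397; half-tol=0.397, Σhalf²=0.157609
  +B: nom +45.600 → Σnom=63.800; wc +0.250/-0.280 → slack +0.647/-0.677; half-tol=0.265, Σhalf²=0.227834
  -C: nom -1.310 → Σnom=62.490; wc +0.264/-0.264 → slack +0.911/-0.941; half-tol=0.264, Σhalf²=0.297530
Nominal = 62.490. Worst-case = [62.490 - 0.941, 62.490 + 0.911] = [61.549, 63.401]. RSS = √0.297530 = 0.545.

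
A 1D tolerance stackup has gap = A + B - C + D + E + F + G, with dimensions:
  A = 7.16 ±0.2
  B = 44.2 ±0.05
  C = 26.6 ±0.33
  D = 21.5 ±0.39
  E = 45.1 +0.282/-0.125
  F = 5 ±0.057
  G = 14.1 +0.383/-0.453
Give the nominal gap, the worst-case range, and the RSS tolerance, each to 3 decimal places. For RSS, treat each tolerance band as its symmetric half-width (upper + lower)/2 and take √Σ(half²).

nominal=110.460 wc=[108.855,112.152] rss=0.723

Stack each dimension's contribution:
  +A: nom +7.160 → Σnom=7.160; wc +0.200/-0.200 → slack +0.200/-0.200; half-tol=0.200, Σhalf²=0.040000
  +B: nom +44.200 → Σnom=51.360; wc +0.050/-0.050 → slack +0.250/-0.250; half-tol=0.050, Σhalf²=0.042500
  -C: nom -26.600 → Σnom=24.760; wc +0.330/-0.330 → slack +0.580/-0.580; half-tol=0.330, Σhalf²=0.151400
  +D: nom +21.500 → Σnom=46.260; wc +0.390/-0.390 → slack +0.970/-0.970; half-tol=0.390, Σhalf²=0.303500
  +E: nom +45.100 → Σnom=91.360; wc +0.282/-0.125 → slack +1.252/-1.095; half-tol=0.203, Σhalf²=0.344912
  +F: nom +5.000 → Σnom=96.360; wc +0.057/-0.057 → slack +1.309/-1.152; half-tol=0.057, Σhalf²=0.348161
  +G: nom +14.100 → Σnom=110.460; wc +0.383/-0.453 → slack +1.692/-1.605; half-tol=0.418, Σhalf²=0.522885
Nominal = 110.460. Worst-case = [110.460 - 1.605, 110.460 + 1.692] = [108.855, 112.152]. RSS = √0.522885 = 0.723.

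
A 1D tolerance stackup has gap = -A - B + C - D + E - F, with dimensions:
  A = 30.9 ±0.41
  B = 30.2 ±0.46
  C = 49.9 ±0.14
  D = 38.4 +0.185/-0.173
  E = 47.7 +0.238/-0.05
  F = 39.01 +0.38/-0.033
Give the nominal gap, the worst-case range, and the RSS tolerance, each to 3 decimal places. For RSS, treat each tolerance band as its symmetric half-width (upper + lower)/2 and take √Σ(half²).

nominal=-40.910 wc=[-42.535,-39.456] rss=0.703

Stack each dimension's contribution:
  -A: nom -30.900 → Σnom=-30.900; wc +0.410/-0.410 → slack +0.410/-0.410; half-tol=0.410, Σhalf²=0.168100
  -B: nom -30.200 → Σnom=-61.100; wc +0.460/-0.460 → slack +0.870/-0.870; half-tol=0.460, Σhalf²=0.379700
  +C: nom +49.900 → Σnom=-11.200; wc +0.140/-0.140 → slack +1.010/-1.010; half-tol=0.140, Σhalf²=0.399300
  -D: nom -38.400 → Σnom=-49.600; wc +0.173/-0.185 → slack +1.183/-1.195; half-tol=0.179, Σhalf²=0.431341
  +E: nom +47.700 → Σnom=-1.900; wc +0.238/-0.050 → slack +1.421/-1.245; half-tol=0.144, Σhalf²=0.452077
  -F: nom -39.010 → Σnom=-40.910; wc +0.033/-0.380 → slack +1.454/-1.625; half-tol=0.207, Σhalf²=0.494719
Nominal = -40.910. Worst-case = [-40.910 - 1.625, -40.910 + 1.454] = [-42.535, -39.456]. RSS = √0.494719 = 0.703.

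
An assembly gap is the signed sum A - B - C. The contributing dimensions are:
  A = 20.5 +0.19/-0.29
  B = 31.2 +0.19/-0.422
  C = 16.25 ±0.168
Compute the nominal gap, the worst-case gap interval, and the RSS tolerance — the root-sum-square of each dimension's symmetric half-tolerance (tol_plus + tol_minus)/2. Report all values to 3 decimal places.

nominal=-26.950 wc=[-27.598,-26.170] rss=0.424

Stack each dimension's contribution:
  +A: nom +20.500 → Σnom=20.500; wc +0.190/-0.290 → slack +0.190/-0.290; half-tol=0.240, Σhalf²=0.057600
  -B: nom -31.200 → Σnom=-10.700; wc +0.422/-0.190 → slack +0.612/-0.480; half-tol=0.306, Σhalf²=0.151236
  -C: nom -16.250 → Σnom=-26.950; wc +0.168/-0.168 → slack +0.780/-0.648; half-tol=0.168, Σhalf²=0.179460
Nominal = -26.950. Worst-case = [-26.950 - 0.648, -26.950 + 0.780] = [-27.598, -26.170]. RSS = √0.179460 = 0.424.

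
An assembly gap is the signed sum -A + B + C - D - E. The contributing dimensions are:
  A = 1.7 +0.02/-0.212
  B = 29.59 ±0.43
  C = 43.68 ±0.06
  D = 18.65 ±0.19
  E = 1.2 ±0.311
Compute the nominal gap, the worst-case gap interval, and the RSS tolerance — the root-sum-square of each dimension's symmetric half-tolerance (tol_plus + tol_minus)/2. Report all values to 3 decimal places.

nominal=51.720 wc=[50.709,52.923] rss=0.579

Stack each dimension's contribution:
  -A: nom -1.700 → Σnom=-1.700; wc +0.212/-0.020 → slack +0.212/-0.020; half-tol=0.116, Σhalf²=0.013456
  +B: nom +29.590 → Σnom=27.890; wc +0.430/-0.430 → slack +0.642/-0.450; half-tol=0.430, Σhalf²=0.198356
  +C: nom +43.680 → Σnom=71.570; wc +0.060/-0.060 → slack +0.702/-0.510; half-tol=0.060, Σhalf²=0.201956
  -D: nom -18.650 → Σnom=52.920; wc +0.190/-0.190 → slack +0.892/-0.700; half-tol=0.190, Σhalf²=0.238056
  -E: nom -1.200 → Σnom=51.720; wc +0.311/-0.311 → slack +1.203/-1.011; half-tol=0.311, Σhalf²=0.334777
Nominal = 51.720. Worst-case = [51.720 - 1.011, 51.720 + 1.203] = [50.709, 52.923]. RSS = √0.334777 = 0.579.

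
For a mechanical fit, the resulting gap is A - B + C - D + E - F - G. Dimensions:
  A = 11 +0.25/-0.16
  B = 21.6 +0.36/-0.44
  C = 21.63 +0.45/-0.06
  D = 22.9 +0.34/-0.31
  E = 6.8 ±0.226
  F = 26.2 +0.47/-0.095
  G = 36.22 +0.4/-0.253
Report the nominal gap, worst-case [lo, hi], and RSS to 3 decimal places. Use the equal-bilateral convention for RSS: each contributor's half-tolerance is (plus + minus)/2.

nominal=-67.490 wc=[-69.506,-65.466] rss=0.781

Stack each dimension's contribution:
  +A: nom +11.000 → Σnom=11.000; wc +0.250/-0.160 → slack +0.250/-0.160; half-tol=0.205, Σhalf²=0.042025
  -B: nom -21.600 → Σnom=-10.600; wc +0.440/-0.360 → slack +0.690/-0.520; half-tol=0.400, Σhalf²=0.202025
  +C: nom +21.630 → Σnom=11.030; wc +0.450/-0.060 → slack +1.140/-0.580; half-tol=0.255, Σhalf²=0.267050
  -D: nom -22.900 → Σnom=-11.870; wc +0.310/-0.340 → slack +1.450/-0.920; half-tol=0.325, Σhalf²=0.372675
  +E: nom +6.800 → Σnom=-5.070; wc +0.226/-0.226 → slack +1.676/-1.146; half-tol=0.226, Σhalf²=0.423751
  -F: nom -26.200 → Σnom=-31.270; wc +0.095/-0.470 → slack +1.771/-1.616; half-tol=0.282, Σhalf²=0.503557
  -G: nom -36.220 → Σnom=-67.490; wc +0.253/-0.400 → slack +2.024/-2.016; half-tol=0.327, Σhalf²=0.610160
Nominal = -67.490. Worst-case = [-67.490 - 2.016, -67.490 + 2.024] = [-69.506, -65.466]. RSS = √0.610160 = 0.781.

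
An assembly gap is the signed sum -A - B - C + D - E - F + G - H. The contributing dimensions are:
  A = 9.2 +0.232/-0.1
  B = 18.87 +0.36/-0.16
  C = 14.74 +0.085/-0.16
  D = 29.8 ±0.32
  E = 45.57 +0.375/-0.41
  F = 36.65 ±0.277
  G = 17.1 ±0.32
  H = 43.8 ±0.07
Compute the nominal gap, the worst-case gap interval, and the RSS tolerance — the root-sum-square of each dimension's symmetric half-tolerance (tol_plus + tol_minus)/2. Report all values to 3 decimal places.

nominal=-121.930 wc=[-123.969,-120.113] rss=0.742

Stack each dimension's contribution:
  -A: nom -9.200 → Σnom=-9.200; wc +0.100/-0.232 → slack +0.100/-0.232; half-tol=0.166, Σhalf²=0.027556
  -B: nom -18.870 → Σnom=-28.070; wc +0.160/-0.360 → slack +0.260/-0.592; half-tol=0.260, Σhalf²=0.095156
  -C: nom -14.740 → Σnom=-42.810; wc +0.160/-0.085 → slack +0.420/-0.677; half-tol=0.122, Σhalf²=0.110162
  +D: nom +29.800 → Σnom=-13.010; wc +0.320/-0.320 → slack +0.740/-0.997; half-tol=0.320, Σhalf²=0.212562
  -E: nom -45.570 → Σnom=-58.580; wc +0.410/-0.375 → slack +1.150/-1.372; half-tol=0.392, Σhalf²=0.366618
  -F: nom -36.650 → Σnom=-95.230; wc +0.277/-0.277 → slack +1.427/-1.649; half-tol=0.277, Σhalf²=0.443348
  +G: nom +17.100 → Σnom=-78.130; wc +0.320/-0.320 → slack +1.747/-1.969; half-tol=0.320, Σhalf²=0.545748
  -H: nom -43.800 → Σnom=-121.930; wc +0.070/-0.070 → slack +1.817/-2.039; half-tol=0.070, Σhalf²=0.550648
Nominal = -121.930. Worst-case = [-121.930 - 2.039, -121.930 + 1.817] = [-123.969, -120.113]. RSS = √0.550648 = 0.742.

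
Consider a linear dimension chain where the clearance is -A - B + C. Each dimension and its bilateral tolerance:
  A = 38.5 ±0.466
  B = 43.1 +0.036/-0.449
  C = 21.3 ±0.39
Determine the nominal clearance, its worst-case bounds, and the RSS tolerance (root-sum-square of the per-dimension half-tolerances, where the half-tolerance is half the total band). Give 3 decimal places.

nominal=-60.300 wc=[-61.192,-58.995] rss=0.654

Stack each dimension's contribution:
  -A: nom -38.500 → Σnom=-38.500; wc +0.466/-0.466 → slack +0.466/-0.466; half-tol=0.466, Σhalf²=0.217156
  -B: nom -43.100 → Σnom=-81.600; wc +0.449/-0.036 → slack +0.915/-0.502; half-tol=0.242, Σhalf²=0.275962
  +C: nom +21.300 → Σnom=-60.300; wc +0.390/-0.390 → slack +1.305/-0.892; half-tol=0.390, Σhalf²=0.428062
Nominal = -60.300. Worst-case = [-60.300 - 0.892, -60.300 + 1.305] = [-61.192, -58.995]. RSS = √0.428062 = 0.654.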